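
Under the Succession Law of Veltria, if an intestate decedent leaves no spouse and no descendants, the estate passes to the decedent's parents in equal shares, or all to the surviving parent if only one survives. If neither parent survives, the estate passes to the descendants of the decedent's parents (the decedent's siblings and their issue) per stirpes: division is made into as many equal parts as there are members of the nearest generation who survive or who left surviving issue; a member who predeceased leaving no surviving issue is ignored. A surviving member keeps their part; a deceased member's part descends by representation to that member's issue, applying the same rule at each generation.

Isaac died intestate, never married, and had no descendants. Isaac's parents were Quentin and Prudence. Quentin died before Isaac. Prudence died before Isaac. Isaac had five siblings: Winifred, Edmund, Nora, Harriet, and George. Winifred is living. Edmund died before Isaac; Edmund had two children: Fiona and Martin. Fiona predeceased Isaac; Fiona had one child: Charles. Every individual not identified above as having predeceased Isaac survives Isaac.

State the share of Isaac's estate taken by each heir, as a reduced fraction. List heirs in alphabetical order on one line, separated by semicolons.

Charles 1/10; George 1/5; Harriet 1/5; Martin 1/10; Nora 1/5; Winifred 1/5

Neither parent survives and there are no descendants, so the estate passes to Isaac's siblings and their issue per stirpes.
The estate is divided into 5 equal shares of 1/5 among Winifred, Edmund, Nora, Harriet, George.
Winifred is living and takes 1/5.
Edmund predeceased; the 1/5 allotted to Edmund's branch passes to Edmund's issue by representation.
The 1/5 is divided into 2 equal shares of 1/10 among Fiona, Martin.
Fiona predeceased; the 1/10 allotted to Fiona's branch passes to Fiona's issue by representation.
Charles is the sole taker at this level and receives the full 1/10.
Martin is living and takes 1/10.
Nora is living and takes 1/5.
Harriet is living and takes 1/5.
George is living and takes 1/5.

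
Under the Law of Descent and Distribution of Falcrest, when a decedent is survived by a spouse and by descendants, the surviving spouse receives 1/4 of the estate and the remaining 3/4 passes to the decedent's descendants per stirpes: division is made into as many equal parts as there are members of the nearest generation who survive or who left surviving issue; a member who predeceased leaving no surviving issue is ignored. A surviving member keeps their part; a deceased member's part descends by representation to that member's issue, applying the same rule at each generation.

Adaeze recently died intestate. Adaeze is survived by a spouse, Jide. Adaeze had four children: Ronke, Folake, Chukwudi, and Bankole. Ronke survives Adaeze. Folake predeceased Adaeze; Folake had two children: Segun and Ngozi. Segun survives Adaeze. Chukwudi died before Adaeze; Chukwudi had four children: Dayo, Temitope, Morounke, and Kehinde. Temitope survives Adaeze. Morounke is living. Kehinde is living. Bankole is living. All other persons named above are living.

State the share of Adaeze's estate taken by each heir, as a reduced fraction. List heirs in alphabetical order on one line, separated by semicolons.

Bankole 3/16; Dayo 3/64; Jide 1/4; Kehinde 3/64; Morounke 3/64; Ngozi 3/32; Ronke 3/16; Segun 3/32; Temitope 3/64

Jide, as surviving spouse, takes 1/4.
The remaining 3/4 passes to Adaeze's descendants per stirpes.
The 3/4 is divided into 4 equal shares of 3/16 among Ronke, Folake, Chukwudi, Bankole.
Ronke is living and takes 3/16.
Folake predeceased; the 3/16 allotted to Folake's branch passes to Folake's issue by representation.
The 3/16 is divided into 2 equal shares of 3/32 among Segun, Ngozi.
Segun is living and takes 3/32.
Ngozi is living and takes 3/32.
Chukwudi predeceased; the 3/16 allotted to Chukwudi's branch passes to Chukwudi's issue by representation.
The 3/16 is divided into 4 equal shares of 3/64 among Dayo, Temitope, Morounke, Kehinde.
Dayo is living and takes 3/64.
Temitope is living and takes 3/64.
Morounke is living and takes 3/64.
Kehinde is living and takes 3/64.
Bankole is living and takes 3/16.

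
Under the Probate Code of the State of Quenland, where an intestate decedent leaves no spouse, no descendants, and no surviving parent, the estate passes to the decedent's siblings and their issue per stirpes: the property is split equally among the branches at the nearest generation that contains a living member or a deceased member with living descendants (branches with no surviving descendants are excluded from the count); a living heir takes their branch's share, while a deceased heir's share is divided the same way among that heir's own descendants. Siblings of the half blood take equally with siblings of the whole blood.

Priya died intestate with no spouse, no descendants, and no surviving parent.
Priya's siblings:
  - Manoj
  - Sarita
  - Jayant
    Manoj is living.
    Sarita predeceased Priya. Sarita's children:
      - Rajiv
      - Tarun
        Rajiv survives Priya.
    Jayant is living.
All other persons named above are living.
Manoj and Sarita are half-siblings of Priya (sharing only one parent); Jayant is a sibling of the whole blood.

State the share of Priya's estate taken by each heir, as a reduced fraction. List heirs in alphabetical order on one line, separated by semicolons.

Jayant 1/3; Manoj 1/3; Rajiv 1/6; Tarun 1/6

No spouse, descendants, or parent survives, so the estate passes to Priya's siblings per stirpes.
Half-blood and whole-blood siblings take equally under the stated rule.
The estate is divided into 3 equal shares of 1/3 among Manoj, Sarita, Jayant.
Manoj is living and takes 1/3.
Sarita predeceased; the 1/3 allotted to Sarita's branch passes to Sarita's issue by representation.
The 1/3 is divided into 2 equal shares of 1/6 among Rajiv, Tarun.
Rajiv is living and takes 1/6.
Tarun is living and takes 1/6.
Jayant is living and takes 1/3.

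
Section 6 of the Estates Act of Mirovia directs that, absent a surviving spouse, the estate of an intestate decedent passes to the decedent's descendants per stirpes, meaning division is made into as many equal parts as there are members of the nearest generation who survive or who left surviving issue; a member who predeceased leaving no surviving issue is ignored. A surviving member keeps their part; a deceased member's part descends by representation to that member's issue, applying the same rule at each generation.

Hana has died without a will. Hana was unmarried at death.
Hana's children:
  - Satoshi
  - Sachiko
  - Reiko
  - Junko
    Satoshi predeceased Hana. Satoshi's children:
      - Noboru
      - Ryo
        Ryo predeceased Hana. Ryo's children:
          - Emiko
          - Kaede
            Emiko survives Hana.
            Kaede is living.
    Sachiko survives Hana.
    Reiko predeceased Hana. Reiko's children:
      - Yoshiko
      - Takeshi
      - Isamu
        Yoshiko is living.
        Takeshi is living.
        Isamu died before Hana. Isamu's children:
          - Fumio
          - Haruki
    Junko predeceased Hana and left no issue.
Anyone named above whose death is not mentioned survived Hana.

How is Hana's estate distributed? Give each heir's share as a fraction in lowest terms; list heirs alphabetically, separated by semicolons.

There is no surviving spouse, so the entire estate passes to Hana's descendants per stirpes.
Junko left no surviving issue, so that branch lapses and is disregarded.
The estate is divided into 3 equal shares of 1/3 among Satoshi, Sachiko, Reiko.
Satoshi predeceased; the 1/3 allotted to Satoshi's branch passes to Satoshi's issue by representation.
The 1/3 is divided into 2 equal shares of 1/6 among Noboru, Ryo.
Noboru is living and takes 1/6.
Ryo predeceased; the 1/6 allotted to Ryo's branch passes to Ryo's issue by representation.
The 1/6 is divided into 2 equal shares of 1/12 among Emiko, Kaede.
Emiko is living and takes 1/12.
Kaede is living and takes 1/12.
Sachiko is living and takes 1/3.
Reiko predeceased; the 1/3 allotted to Reiko's branch passes to Reiko's issue by representation.
The 1/3 is divided into 3 equal shares of 1/9 among Yoshiko, Takeshi, Isamu.
Yoshiko is living and takes 1/9.
Takeshi is living and takes 1/9.
Isamu predeceased; the 1/9 allotted to Isamu's branch passes to Isamu's issue by representation.
The 1/9 is divided into 2 equal shares of 1/18 among Fumio, Haruki.
Fumio is living and takes 1/18.
Haruki is living and takes 1/18.

Emiko 1/12; Fumio 1/18; Haruki 1/18; Kaede 1/12; Noboru 1/6; Sachiko 1/3; Takeshi 1/9; Yoshiko 1/9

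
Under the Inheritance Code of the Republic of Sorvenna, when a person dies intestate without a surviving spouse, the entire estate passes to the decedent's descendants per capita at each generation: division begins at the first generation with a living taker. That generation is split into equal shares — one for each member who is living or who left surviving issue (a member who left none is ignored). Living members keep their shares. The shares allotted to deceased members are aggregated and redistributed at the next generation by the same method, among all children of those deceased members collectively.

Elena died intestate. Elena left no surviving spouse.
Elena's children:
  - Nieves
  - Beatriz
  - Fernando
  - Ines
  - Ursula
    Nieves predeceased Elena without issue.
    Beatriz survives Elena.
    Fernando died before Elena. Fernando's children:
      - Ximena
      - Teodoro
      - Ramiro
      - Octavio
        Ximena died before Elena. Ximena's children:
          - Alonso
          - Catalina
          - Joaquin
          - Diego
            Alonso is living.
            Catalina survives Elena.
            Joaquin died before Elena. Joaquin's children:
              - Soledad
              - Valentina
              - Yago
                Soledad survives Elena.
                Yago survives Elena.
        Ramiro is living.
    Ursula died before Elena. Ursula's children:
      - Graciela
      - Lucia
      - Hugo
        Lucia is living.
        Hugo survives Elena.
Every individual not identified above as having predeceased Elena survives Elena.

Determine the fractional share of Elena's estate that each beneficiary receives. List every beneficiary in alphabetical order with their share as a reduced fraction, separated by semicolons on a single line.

Alonso 1/56; Beatriz 1/4; Catalina 1/56; Diego 1/56; Graciela 1/14; Hugo 1/14; Ines 1/4; Lucia 1/14; Octavio 1/14; Ramiro 1/14; Soledad 1/168; Teodoro 1/14; Valentina 1/168; Yago 1/168

There is no surviving spouse, so the entire estate passes to Elena's descendants per capita at each generation.
At generation 1 (Beatriz, Fernando, Ines, Ursula) there are 4 shares of (1)/4 = 1/4 each.
Living: Beatriz and Ines — each takes 1/4.
Deceased: Fernando and Ursula. Their combined 1/2 is pooled and carried to generation 2.
At generation 2 (Ximena, Teodoro, Ramiro, Octavio, Graciela, Lucia, Hugo) there are 7 shares of (1/2)/7 = 1/14 each.
Living: Teodoro, Ramiro, Octavio, Graciela, Lucia, and Hugo — each takes 1/14.
Deceased: Ximena. That 1/14 share is carried to generation 3.
At generation 3 (Alonso, Catalina, Joaquin, Diego) there are 4 shares of (1/14)/4 = 1/56 each.
Living: Alonso, Catalina, and Diego — each takes 1/56.
Deceased: Joaquin. That 1/56 share is carried to generation 4.
At generation 4 (Soledad, Valentina, Yago) there are 3 shares of (1/56)/3 = 1/168 each.
Living: Soledad, Valentina, and Yago — each takes 1/168.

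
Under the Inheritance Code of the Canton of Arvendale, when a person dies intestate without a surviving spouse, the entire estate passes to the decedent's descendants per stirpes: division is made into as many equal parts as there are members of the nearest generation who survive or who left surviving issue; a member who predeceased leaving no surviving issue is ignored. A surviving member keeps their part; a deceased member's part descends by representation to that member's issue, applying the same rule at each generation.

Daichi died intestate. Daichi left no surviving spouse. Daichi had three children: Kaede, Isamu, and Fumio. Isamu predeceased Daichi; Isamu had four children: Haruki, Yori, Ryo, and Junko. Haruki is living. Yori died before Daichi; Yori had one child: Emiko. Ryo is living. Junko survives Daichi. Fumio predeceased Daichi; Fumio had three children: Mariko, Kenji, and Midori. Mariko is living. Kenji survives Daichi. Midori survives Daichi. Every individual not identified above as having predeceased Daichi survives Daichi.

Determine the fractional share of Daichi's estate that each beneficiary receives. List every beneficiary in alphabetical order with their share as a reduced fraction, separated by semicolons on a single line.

Emiko 1/12; Haruki 1/12; Junko 1/12; Kaede 1/3; Kenji 1/9; Mariko 1/9; Midori 1/9; Ryo 1/12

There is no surviving spouse, so the entire estate passes to Daichi's descendants per stirpes.
The estate is divided into 3 equal shares of 1/3 among Kaede, Isamu, Fumio.
Kaede is living and takes 1/3.
Isamu predeceased; the 1/3 allotted to Isamu's branch passes to Isamu's issue by representation.
The 1/3 is divided into 4 equal shares of 1/12 among Haruki, Yori, Ryo, Junko.
Haruki is living and takes 1/12.
Yori predeceased; the 1/12 allotted to Yori's branch passes to Yori's issue by representation.
Emiko is the sole taker at this level and receives the full 1/12.
Ryo is living and takes 1/12.
Junko is living and takes 1/12.
Fumio predeceased; the 1/3 allotted to Fumio's branch passes to Fumio's issue by representation.
The 1/3 is divided into 3 equal shares of 1/9 among Mariko, Kenji, Midori.
Mariko is living and takes 1/9.
Kenji is living and takes 1/9.
Midori is living and takes 1/9.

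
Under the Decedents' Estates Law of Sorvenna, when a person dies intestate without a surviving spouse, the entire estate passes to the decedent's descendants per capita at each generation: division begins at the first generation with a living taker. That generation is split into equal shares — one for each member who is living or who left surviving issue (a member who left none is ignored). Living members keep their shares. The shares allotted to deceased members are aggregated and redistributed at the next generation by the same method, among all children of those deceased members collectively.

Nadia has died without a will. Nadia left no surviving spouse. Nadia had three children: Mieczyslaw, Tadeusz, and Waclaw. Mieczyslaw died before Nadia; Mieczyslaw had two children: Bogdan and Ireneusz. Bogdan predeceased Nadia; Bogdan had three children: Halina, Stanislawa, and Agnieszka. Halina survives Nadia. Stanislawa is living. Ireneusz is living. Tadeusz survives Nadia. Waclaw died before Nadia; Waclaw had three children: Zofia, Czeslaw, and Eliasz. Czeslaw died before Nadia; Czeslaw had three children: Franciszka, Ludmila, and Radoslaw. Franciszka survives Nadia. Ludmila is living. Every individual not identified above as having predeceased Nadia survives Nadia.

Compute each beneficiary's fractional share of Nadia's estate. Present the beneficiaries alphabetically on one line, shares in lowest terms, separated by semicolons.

Agnieszka 2/45; Eliasz 2/15; Franciszka 2/45; Halina 2/45; Ireneusz 2/15; Ludmila 2/45; Radoslaw 2/45; Stanislawa 2/45; Tadeusz 1/3; Zofia 2/15

There is no surviving spouse, so the entire estate passes to Nadia's descendants per capita at each generation.
At generation 1 (Mieczyslaw, Tadeusz, Waclaw) there are 3 shares of (1)/3 = 1/3 each.
Living: Tadeusz — each takes 1/3.
Deceased: Mieczyslaw and Waclaw. Their combined 2/3 is pooled and carried to generation 2.
At generation 2 (Bogdan, Ireneusz, Zofia, Czeslaw, Eliasz) there are 5 shares of (2/3)/5 = 2/15 each.
Living: Ireneusz, Zofia, and Eliasz — each takes 2/15.
Deceased: Bogdan and Czeslaw. Their combined 4/15 is pooled and carried to generation 3.
At generation 3 (Halina, Stanislawa, Agnieszka, Franciszka, Ludmila, Radoslaw) there are 6 shares of (4/15)/6 = 2/45 each.
Living: Halina, Stanislawa, Agnieszka, Franciszka, Ludmila, and Radoslaw — each takes 2/45.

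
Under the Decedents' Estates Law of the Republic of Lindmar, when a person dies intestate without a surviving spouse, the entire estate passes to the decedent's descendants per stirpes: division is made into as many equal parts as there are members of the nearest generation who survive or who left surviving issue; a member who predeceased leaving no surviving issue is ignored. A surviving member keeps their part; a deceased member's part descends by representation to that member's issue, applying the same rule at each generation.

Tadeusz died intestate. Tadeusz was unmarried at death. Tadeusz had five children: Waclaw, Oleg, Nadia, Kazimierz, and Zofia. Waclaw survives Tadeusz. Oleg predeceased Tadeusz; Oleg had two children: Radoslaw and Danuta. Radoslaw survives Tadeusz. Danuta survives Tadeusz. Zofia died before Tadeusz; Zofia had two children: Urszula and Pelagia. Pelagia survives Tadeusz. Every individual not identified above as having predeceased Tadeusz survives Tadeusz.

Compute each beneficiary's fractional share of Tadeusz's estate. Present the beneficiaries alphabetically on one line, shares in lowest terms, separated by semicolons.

Danuta 1/10; Kazimierz 1/5; Nadia 1/5; Pelagia 1/10; Radoslaw 1/10; Urszula 1/10; Waclaw 1/5

There is no surviving spouse, so the entire estate passes to Tadeusz's descendants per stirpes.
The estate is divided into 5 equal shares of 1/5 among Waclaw, Oleg, Nadia, Kazimierz, Zofia.
Waclaw is living and takes 1/5.
Oleg predeceased; the 1/5 allotted to Oleg's branch passes to Oleg's issue by representation.
The 1/5 is divided into 2 equal shares of 1/10 among Radoslaw, Danuta.
Radoslaw is living and takes 1/10.
Danuta is living and takes 1/10.
Nadia is living and takes 1/5.
Kazimierz is living and takes 1/5.
Zofia predeceased; the 1/5 allotted to Zofia's branch passes to Zofia's issue by representation.
The 1/5 is divided into 2 equal shares of 1/10 among Urszula, Pelagia.
Urszula is living and takes 1/10.
Pelagia is living and takes 1/10.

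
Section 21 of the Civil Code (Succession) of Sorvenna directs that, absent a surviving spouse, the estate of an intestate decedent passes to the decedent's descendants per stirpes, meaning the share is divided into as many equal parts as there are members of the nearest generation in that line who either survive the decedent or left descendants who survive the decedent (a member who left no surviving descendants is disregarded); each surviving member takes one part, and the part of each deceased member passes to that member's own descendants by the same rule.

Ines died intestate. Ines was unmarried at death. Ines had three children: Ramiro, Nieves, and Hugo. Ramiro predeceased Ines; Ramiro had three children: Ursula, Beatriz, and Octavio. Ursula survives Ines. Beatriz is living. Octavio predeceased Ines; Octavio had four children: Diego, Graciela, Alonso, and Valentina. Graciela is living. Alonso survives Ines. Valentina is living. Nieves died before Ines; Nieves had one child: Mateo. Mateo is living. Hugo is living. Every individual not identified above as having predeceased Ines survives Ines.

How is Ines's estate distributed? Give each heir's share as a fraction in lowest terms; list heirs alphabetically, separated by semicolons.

There is no surviving spouse, so the entire estate passes to Ines's descendants per stirpes.
The estate is divided into 3 equal shares of 1/3 among Ramiro, Nieves, Hugo.
Ramiro predeceased; the 1/3 allotted to Ramiro's branch passes to Ramiro's issue by representation.
The 1/3 is divided into 3 equal shares of 1/9 among Ursula, Beatriz, Octavio.
Ursula is living and takes 1/9.
Beatriz is living and takes 1/9.
Octavio predeceased; the 1/9 allotted to Octavio's branch passes to Octavio's issue by representation.
The 1/9 is divided into 4 equal shares of 1/36 among Diego, Graciela, Alonso, Valentina.
Diego is living and takes 1/36.
Graciela is living and takes 1/36.
Alonso is living and takes 1/36.
Valentina is living and takes 1/36.
Nieves predeceased; the 1/3 allotted to Nieves's branch passes to Nieves's issue by representation.
Mateo is the sole taker at this level and receives the full 1/3.
Hugo is living and takes 1/3.

Alonso 1/36; Beatriz 1/9; Diego 1/36; Graciela 1/36; Hugo 1/3; Mateo 1/3; Ursula 1/9; Valentina 1/36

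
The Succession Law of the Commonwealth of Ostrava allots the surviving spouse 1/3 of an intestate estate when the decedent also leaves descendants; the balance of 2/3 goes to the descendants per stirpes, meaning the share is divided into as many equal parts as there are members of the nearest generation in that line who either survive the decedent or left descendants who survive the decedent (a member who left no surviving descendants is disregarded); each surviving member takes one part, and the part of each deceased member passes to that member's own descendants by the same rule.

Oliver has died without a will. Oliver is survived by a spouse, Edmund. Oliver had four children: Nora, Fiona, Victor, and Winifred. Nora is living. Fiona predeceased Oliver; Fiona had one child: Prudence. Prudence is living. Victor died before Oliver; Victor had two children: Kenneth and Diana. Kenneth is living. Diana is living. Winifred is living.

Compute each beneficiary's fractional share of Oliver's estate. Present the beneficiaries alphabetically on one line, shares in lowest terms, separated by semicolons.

Edmund, as surviving spouse, takes 1/3.
The remaining 2/3 passes to Oliver's descendants per stirpes.
The 2/3 is divided into 4 equal shares of 1/6 among Nora, Fiona, Victor, Winifred.
Nora is living and takes 1/6.
Fiona predeceased; the 1/6 allotted to Fiona's branch passes to Fiona's issue by representation.
Prudence is the sole taker at this level and receives the full 1/6.
Victor predeceased; the 1/6 allotted to Victor's branch passes to Victor's issue by representation.
The 1/6 is divided into 2 equal shares of 1/12 among Kenneth, Diana.
Kenneth is living and takes 1/12.
Diana is living and takes 1/12.
Winifred is living and takes 1/6.

Diana 1/12; Edmund 1/3; Kenneth 1/12; Nora 1/6; Prudence 1/6; Winifred 1/6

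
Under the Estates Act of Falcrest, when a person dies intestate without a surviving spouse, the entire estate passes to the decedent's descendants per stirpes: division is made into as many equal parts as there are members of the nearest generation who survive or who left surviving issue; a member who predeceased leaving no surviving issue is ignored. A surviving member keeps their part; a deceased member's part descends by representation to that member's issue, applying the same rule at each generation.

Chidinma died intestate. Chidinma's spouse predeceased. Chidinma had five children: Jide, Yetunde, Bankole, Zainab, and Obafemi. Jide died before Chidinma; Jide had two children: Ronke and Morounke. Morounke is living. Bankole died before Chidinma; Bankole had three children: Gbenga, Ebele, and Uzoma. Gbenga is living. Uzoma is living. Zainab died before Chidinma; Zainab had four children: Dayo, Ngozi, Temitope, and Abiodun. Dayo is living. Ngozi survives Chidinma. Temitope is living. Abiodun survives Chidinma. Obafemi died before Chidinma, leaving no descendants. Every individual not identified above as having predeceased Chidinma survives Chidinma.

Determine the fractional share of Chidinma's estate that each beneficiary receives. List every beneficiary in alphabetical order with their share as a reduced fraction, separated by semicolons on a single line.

Abiodun 1/16; Dayo 1/16; Ebele 1/12; Gbenga 1/12; Morounke 1/8; Ngozi 1/16; Ronke 1/8; Temitope 1/16; Uzoma 1/12; Yetunde 1/4

There is no surviving spouse, so the entire estate passes to Chidinma's descendants per stirpes.
Obafemi left no surviving issue, so that branch lapses and is disregarded.
The estate is divided into 4 equal shares of 1/4 among Jide, Yetunde, Bankole, Zainab.
Jide predeceased; the 1/4 allotted to Jide's branch passes to Jide's issue by representation.
The 1/4 is divided into 2 equal shares of 1/8 among Ronke, Morounke.
Ronke is living and takes 1/8.
Morounke is living and takes 1/8.
Yetunde is living and takes 1/4.
Bankole predeceased; the 1/4 allotted to Bankole's branch passes to Bankole's issue by representation.
The 1/4 is divided into 3 equal shares of 1/12 among Gbenga, Ebele, Uzoma.
Gbenga is living and takes 1/12.
Ebele is living and takes 1/12.
Uzoma is living and takes 1/12.
Zainab predeceased; the 1/4 allotted to Zainab's branch passes to Zainab's issue by representation.
The 1/4 is divided into 4 equal shares of 1/16 among Dayo, Ngozi, Temitope, Abiodun.
Dayo is living and takes 1/16.
Ngozi is living and takes 1/16.
Temitope is living and takes 1/16.
Abiodun is living and takes 1/16.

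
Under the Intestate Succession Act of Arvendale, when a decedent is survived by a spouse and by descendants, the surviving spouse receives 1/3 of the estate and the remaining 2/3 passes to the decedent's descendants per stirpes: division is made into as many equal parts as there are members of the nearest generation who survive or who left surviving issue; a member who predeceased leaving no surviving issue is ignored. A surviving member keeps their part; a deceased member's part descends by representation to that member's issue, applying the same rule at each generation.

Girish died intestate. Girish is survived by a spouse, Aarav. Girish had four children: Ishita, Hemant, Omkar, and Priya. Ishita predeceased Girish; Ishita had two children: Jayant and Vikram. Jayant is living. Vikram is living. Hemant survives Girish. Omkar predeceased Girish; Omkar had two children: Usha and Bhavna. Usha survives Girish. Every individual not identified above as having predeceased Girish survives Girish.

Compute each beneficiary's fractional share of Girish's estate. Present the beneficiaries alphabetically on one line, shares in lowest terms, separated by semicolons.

Aarav 1/3; Bhavna 1/12; Hemant 1/6; Jayant 1/12; Priya 1/6; Usha 1/12; Vikram 1/12

Aarav, as surviving spouse, takes 1/3.
The remaining 2/3 passes to Girish's descendants per stirpes.
The 2/3 is divided into 4 equal shares of 1/6 among Ishita, Hemant, Omkar, Priya.
Ishita predeceased; the 1/6 allotted to Ishita's branch passes to Ishita's issue by representation.
The 1/6 is divided into 2 equal shares of 1/12 among Jayant, Vikram.
Jayant is living and takes 1/12.
Vikram is living and takes 1/12.
Hemant is living and takes 1/6.
Omkar predeceased; the 1/6 allotted to Omkar's branch passes to Omkar's issue by representation.
The 1/6 is divided into 2 equal shares of 1/12 among Usha, Bhavna.
Usha is living and takes 1/12.
Bhavna is living and takes 1/12.
Priya is living and takes 1/6.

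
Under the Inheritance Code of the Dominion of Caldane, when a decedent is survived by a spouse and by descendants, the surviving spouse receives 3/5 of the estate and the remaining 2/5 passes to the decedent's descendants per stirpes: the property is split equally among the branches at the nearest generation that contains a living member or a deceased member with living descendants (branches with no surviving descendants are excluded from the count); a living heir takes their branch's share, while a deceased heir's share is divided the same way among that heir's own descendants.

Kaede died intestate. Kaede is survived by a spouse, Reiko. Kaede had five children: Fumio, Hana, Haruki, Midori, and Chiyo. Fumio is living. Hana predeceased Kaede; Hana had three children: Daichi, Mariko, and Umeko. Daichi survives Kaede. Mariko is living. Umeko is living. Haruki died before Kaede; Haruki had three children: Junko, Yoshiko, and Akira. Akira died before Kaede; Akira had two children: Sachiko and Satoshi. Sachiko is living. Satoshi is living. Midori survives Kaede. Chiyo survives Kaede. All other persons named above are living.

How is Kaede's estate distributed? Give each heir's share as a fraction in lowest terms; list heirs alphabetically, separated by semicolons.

Reiko, as surviving spouse, takes 3/5.
The remaining 2/5 passes to Kaede's descendants per stirpes.
The 2/5 is divided into 5 equal shares of 2/25 among Fumio, Hana, Haruki, Midori, Chiyo.
Fumio is living and takes 2/25.
Hana predeceased; the 2/25 allotted to Hana's branch passes to Hana's issue by representation.
The 2/25 is divided into 3 equal shares of 2/75 among Daichi, Mariko, Umeko.
Daichi is living and takes 2/75.
Mariko is living and takes 2/75.
Umeko is living and takes 2/75.
Haruki predeceased; the 2/25 allotted to Haruki's branch passes to Haruki's issue by representation.
The 2/25 is divided into 3 equal shares of 2/75 among Junko, Yoshiko, Akira.
Junko is living and takes 2/75.
Yoshiko is living and takes 2/75.
Akira predeceased; the 2/75 allotted to Akira's branch passes to Akira's issue by representation.
The 2/75 is divided into 2 equal shares of 1/75 among Sachiko, Satoshi.
Sachiko is living and takes 1/75.
Satoshi is living and takes 1/75.
Midori is living and takes 2/25.
Chiyo is living and takes 2/25.

Chiyo 2/25; Daichi 2/75; Fumio 2/25; Junko 2/75; Mariko 2/75; Midori 2/25; Reiko 3/5; Sachiko 1/75; Satoshi 1/75; Umeko 2/75; Yoshiko 2/75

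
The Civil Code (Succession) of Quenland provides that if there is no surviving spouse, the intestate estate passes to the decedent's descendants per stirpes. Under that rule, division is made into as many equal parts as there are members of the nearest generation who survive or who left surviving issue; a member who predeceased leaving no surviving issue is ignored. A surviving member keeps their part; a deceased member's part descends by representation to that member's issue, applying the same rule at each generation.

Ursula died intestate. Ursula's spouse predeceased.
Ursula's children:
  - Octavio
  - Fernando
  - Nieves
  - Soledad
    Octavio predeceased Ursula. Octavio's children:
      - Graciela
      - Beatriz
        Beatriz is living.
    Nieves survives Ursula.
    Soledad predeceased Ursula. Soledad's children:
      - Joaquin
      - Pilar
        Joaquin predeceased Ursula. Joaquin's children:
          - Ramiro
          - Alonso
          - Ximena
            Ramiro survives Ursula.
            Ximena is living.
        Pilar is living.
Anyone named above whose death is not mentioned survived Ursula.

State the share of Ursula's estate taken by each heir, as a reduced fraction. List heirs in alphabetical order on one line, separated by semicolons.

There is no surviving spouse, so the entire estate passes to Ursula's descendants per stirpes.
The estate is divided into 4 equal shares of 1/4 among Octavio, Fernando, Nieves, Soledad.
Octavio predeceased; the 1/4 allotted to Octavio's branch passes to Octavio's issue by representation.
The 1/4 is divided into 2 equal shares of 1/8 among Graciela, Beatriz.
Graciela is living and takes 1/8.
Beatriz is living and takes 1/8.
Fernando is living and takes 1/4.
Nieves is living and takes 1/4.
Soledad predeceased; the 1/4 allotted to Soledad's branch passes to Soledad's issue by representation.
The 1/4 is divided into 2 equal shares of 1/8 among Joaquin, Pilar.
Joaquin predeceased; the 1/8 allotted to Joaquin's branch passes to Joaquin's issue by representation.
The 1/8 is divided into 3 equal shares of 1/24 among Ramiro, Alonso, Ximena.
Ramiro is living and takes 1/24.
Alonso is living and takes 1/24.
Ximena is living and takes 1/24.
Pilar is living and takes 1/8.

Alonso 1/24; Beatriz 1/8; Fernando 1/4; Graciela 1/8; Nieves 1/4; Pilar 1/8; Ramiro 1/24; Ximena 1/24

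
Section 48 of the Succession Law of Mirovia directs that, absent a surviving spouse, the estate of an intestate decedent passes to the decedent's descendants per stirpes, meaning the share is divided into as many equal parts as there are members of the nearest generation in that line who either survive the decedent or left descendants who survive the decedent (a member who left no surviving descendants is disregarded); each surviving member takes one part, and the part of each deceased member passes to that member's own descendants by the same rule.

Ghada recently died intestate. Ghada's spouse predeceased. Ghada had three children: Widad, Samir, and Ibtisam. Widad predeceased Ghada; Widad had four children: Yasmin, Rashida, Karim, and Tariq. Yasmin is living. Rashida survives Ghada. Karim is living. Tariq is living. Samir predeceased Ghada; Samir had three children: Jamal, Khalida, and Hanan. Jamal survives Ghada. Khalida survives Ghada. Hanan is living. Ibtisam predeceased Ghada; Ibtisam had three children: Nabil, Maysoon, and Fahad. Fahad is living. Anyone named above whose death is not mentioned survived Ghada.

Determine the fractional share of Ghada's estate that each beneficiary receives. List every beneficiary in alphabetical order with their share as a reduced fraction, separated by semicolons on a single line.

There is no surviving spouse, so the entire estate passes to Ghada's descendants per stirpes.
The estate is divided into 3 equal shares of 1/3 among Widad, Samir, Ibtisam.
Widad predeceased; the 1/3 allotted to Widad's branch passes to Widad's issue by representation.
The 1/3 is divided into 4 equal shares of 1/12 among Yasmin, Rashida, Karim, Tariq.
Yasmin is living and takes 1/12.
Rashida is living and takes 1/12.
Karim is living and takes 1/12.
Tariq is living and takes 1/12.
Samir predeceased; the 1/3 allotted to Samir's branch passes to Samir's issue by representation.
The 1/3 is divided into 3 equal shares of 1/9 among Jamal, Khalida, Hanan.
Jamal is living and takes 1/9.
Khalida is living and takes 1/9.
Hanan is living and takes 1/9.
Ibtisam predeceased; the 1/3 allotted to Ibtisam's branch passes to Ibtisam's issue by representation.
The 1/3 is divided into 3 equal shares of 1/9 among Nabil, Maysoon, Fahad.
Nabil is living and takes 1/9.
Maysoon is living and takes 1/9.
Fahad is living and takes 1/9.

Fahad 1/9; Hanan 1/9; Jamal 1/9; Karim 1/12; Khalida 1/9; Maysoon 1/9; Nabil 1/9; Rashida 1/12; Tariq 1/12; Yasmin 1/12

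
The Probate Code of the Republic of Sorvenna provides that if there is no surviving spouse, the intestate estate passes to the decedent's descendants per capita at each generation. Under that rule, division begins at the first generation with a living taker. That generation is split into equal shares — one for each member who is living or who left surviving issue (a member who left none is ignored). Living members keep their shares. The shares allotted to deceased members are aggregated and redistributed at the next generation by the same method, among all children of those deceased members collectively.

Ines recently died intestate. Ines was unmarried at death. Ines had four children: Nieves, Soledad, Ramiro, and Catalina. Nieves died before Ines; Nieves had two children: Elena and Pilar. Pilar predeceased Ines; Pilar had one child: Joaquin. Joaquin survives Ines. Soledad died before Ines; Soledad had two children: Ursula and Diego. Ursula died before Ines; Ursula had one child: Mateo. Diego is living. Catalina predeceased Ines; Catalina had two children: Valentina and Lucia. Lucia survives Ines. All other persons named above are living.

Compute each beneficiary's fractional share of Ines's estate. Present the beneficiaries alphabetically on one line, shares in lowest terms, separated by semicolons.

There is no surviving spouse, so the entire estate passes to Ines's descendants per capita at each generation.
At generation 1 (Nieves, Soledad, Ramiro, Catalina) there are 4 shares of (1)/4 = 1/4 each.
Living: Ramiro — each takes 1/4.
Deceased: Nieves, Soledad, and Catalina. Their combined 3/4 is pooled and carried to generation 2.
At generation 2 (Elena, Pilar, Ursula, Diego, Valentina, Lucia) there are 6 shares of (3/4)/6 = 1/8 each.
Living: Elena, Diego, Valentina, and Lucia — each takes 1/8.
Deceased: Pilar and Ursula. Their combined 1/4 is pooled and carried to generation 3.
At generation 3 (Joaquin, Mateo) there are 2 shares of (1/4)/2 = 1/8 each.
Living: Joaquin and Mateo — each takes 1/8.

Diego 1/8; Elena 1/8; Joaquin 1/8; Lucia 1/8; Mateo 1/8; Ramiro 1/4; Valentina 1/8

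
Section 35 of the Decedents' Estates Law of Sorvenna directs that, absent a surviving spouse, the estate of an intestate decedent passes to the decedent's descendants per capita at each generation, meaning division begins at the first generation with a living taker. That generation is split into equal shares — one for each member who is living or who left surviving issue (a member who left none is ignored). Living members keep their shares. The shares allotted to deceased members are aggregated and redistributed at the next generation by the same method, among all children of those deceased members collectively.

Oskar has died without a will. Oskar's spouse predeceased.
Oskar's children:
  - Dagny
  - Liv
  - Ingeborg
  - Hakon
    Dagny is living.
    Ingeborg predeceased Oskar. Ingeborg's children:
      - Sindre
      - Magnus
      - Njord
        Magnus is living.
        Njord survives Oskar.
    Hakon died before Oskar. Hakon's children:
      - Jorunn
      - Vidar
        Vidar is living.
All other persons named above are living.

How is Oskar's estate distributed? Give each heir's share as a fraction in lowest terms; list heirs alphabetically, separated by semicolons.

Dagny 1/4; Jorunn 1/10; Liv 1/4; Magnus 1/10; Njord 1/10; Sindre 1/10; Vidar 1/10

There is no surviving spouse, so the entire estate passes to Oskar's descendants per capita at each generation.
At generation 1 (Dagny, Liv, Ingeborg, Hakon) there are 4 shares of (1)/4 = 1/4 each.
Living: Dagny and Liv — each takes 1/4.
Deceased: Ingeborg and Hakon. Their combined 1/2 is pooled and carried to generation 2.
At generation 2 (Sindre, Magnus, Njord, Jorunn, Vidar) there are 5 shares of (1/2)/5 = 1/10 each.
Living: Sindre, Magnus, Njord, Jorunn, and Vidar — each takes 1/10.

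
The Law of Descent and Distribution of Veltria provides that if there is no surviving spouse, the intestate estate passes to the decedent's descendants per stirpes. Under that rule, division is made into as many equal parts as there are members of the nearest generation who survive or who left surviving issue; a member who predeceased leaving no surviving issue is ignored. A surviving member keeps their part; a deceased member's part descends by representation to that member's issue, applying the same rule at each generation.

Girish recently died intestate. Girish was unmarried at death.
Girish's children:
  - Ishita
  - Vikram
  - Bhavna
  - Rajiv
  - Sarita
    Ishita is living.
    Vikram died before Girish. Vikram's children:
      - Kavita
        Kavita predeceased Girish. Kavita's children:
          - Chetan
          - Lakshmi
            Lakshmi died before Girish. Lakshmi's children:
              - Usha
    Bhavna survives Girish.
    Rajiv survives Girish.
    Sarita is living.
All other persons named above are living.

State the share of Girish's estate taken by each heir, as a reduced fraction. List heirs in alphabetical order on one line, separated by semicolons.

Bhavna 1/5; Chetan 1/10; Ishita 1/5; Rajiv 1/5; Sarita 1/5; Usha 1/10

There is no surviving spouse, so the entire estate passes to Girish's descendants per stirpes.
The estate is divided into 5 equal shares of 1/5 among Ishita, Vikram, Bhavna, Rajiv, Sarita.
Ishita is living and takes 1/5.
Vikram predeceased; the 1/5 allotted to Vikram's branch passes to Vikram's issue by representation.
Kavita's line is the sole branch at this level, so the full 1/5 passes to Kavita's issue by representation.
The 1/5 is divided into 2 equal shares of 1/10 among Chetan, Lakshmi.
Chetan is living and takes 1/10.
Lakshmi predeceased; the 1/10 allotted to Lakshmi's branch passes to Lakshmi's issue by representation.
Usha is the sole taker at this level and receives the full 1/10.
Bhavna is living and takes 1/5.
Rajiv is living and takes 1/5.
Sarita is living and takes 1/5.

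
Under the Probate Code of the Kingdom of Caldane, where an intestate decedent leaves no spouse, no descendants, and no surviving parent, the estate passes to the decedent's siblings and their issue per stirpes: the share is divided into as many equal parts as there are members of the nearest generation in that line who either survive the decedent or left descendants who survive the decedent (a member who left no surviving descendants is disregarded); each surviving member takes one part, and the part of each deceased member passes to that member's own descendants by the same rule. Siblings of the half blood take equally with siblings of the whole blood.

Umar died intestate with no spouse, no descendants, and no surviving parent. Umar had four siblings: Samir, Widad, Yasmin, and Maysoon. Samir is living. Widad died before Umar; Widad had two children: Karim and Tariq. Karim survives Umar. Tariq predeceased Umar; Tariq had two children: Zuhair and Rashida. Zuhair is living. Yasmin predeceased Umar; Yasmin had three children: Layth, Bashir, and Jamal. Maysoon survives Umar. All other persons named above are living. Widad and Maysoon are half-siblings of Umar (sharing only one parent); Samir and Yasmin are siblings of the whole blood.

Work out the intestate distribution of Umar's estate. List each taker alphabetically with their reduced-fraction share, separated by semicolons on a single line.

Bashir 1/12; Jamal 1/12; Karim 1/8; Layth 1/12; Maysoon 1/4; Rashida 1/16; Samir 1/4; Zuhair 1/16

No spouse, descendants, or parent survives, so the estate passes to Umar's siblings per stirpes.
Half-blood and whole-blood siblings take equally under the stated rule.
The estate is divided into 4 equal shares of 1/4 among Samir, Widad, Yasmin, Maysoon.
Samir is living and takes 1/4.
Widad predeceased; the 1/4 allotted to Widad's branch passes to Widad's issue by representation.
The 1/4 is divided into 2 equal shares of 1/8 among Karim, Tariq.
Karim is living and takes 1/8.
Tariq predeceased; the 1/8 allotted to Tariq's branch passes to Tariq's issue by representation.
The 1/8 is divided into 2 equal shares of 1/16 among Zuhair, Rashida.
Zuhair is living and takes 1/16.
Rashida is living and takes 1/16.
Yasmin predeceased; the 1/4 allotted to Yasmin's branch passes to Yasmin's issue by representation.
The 1/4 is divided into 3 equal shares of 1/12 among Layth, Bashir, Jamal.
Layth is living and takes 1/12.
Bashir is living and takes 1/12.
Jamal is living and takes 1/12.
Maysoon is living and takes 1/4.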